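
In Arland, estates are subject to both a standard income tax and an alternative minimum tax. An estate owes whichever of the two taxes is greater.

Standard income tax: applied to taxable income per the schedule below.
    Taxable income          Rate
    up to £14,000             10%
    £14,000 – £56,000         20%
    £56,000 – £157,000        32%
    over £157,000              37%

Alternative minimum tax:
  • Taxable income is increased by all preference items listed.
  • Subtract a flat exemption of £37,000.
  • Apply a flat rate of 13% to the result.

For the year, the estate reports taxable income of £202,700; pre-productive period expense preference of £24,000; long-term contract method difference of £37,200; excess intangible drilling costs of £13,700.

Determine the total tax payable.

Standard income tax:
  £14,000 × 10% = £1,400
  £42,000 × 20% = £8,400
  £101,000 × 32% = £32,320
  £45,700 × 37% = £16,909
  → £59,029

Alternative minimum tax:
  Adjusted income: £202,700 + £24,000 + £37,200 + £13,700 = £277,600
  Less exemption £37,000 → base £240,600
  £240,600 × 13% = £31,278

£59,029 > £31,278, so the standard income tax governs.

£59,029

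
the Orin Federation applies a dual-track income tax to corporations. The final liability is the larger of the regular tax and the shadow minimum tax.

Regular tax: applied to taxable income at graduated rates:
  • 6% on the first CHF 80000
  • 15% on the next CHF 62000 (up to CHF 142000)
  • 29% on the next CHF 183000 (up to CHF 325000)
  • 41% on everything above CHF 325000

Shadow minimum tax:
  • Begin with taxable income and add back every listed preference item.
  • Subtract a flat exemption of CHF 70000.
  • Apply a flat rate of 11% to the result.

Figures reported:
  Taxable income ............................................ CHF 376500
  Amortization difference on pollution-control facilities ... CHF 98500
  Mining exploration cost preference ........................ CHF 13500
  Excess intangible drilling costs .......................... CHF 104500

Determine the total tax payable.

CHF 88285

Regular tax:
  CHF 80000 × 6% = CHF 4800
  CHF 62000 × 15% = CHF 9300
  CHF 183000 × 29% = CHF 53070
  CHF 51500 × 41% = CHF 21115
  → CHF 88285

Shadow minimum tax:
  Adjusted income: CHF 376500 + CHF 98500 + CHF 13500 + CHF 104500 = CHF 593000
  Less exemption CHF 70000 → base CHF 523000
  CHF 523000 × 11% = CHF 57530

CHF 88285 > CHF 57530, so the regular tax governs.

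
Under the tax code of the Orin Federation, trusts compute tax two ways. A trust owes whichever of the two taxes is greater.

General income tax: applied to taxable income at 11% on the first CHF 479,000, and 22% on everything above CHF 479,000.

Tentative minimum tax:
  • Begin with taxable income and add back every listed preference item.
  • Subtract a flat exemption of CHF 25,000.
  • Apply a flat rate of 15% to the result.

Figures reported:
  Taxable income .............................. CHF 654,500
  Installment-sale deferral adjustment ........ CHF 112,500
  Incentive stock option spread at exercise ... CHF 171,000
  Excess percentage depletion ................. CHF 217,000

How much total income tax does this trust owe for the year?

Tentative minimum tax:
  Adjusted income: CHF 654,500 + CHF 112,500 + CHF 171,000 + CHF 217,000 = CHF 1,155,000
  Less exemption CHF 25,000 → base CHF 1,130,000
  CHF 1,130,000 × 15% = CHF 169,500

General income tax:
  CHF 479,000 × 11% = CHF 52,690
  CHF 175,500 × 22% = CHF 38,610
  → CHF 91,300

CHF 169,500 > CHF 91,300, so the tentative minimum tax is the binding amount.

CHF 169,500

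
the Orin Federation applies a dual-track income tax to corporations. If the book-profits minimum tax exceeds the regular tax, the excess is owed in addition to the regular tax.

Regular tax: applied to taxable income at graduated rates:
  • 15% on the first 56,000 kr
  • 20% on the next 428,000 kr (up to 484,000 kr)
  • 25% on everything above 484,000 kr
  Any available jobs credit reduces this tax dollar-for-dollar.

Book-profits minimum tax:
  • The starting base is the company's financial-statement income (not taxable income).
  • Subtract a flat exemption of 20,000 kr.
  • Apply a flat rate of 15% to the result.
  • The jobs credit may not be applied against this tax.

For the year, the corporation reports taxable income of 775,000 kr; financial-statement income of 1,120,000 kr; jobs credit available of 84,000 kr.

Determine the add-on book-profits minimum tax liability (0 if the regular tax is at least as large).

82,250 kr

Regular tax:
  56,000 kr × 15% = 8,400 kr
  428,000 kr × 20% = 85,600 kr
  291,000 kr × 25% = 72,750 kr
  → 166,750 kr
  Less jobs credit 84,000 kr → 82,750 kr

Book-profits minimum tax:
  Base (financial-statement income): 1,120,000 kr
  Less exemption 20,000 kr → base 1,100,000 kr
  1,100,000 kr × 15% = 165,000 kr

Excess of book-profits minimum tax over regular tax: 165,000 kr − 82,750 kr = 82,250 kr.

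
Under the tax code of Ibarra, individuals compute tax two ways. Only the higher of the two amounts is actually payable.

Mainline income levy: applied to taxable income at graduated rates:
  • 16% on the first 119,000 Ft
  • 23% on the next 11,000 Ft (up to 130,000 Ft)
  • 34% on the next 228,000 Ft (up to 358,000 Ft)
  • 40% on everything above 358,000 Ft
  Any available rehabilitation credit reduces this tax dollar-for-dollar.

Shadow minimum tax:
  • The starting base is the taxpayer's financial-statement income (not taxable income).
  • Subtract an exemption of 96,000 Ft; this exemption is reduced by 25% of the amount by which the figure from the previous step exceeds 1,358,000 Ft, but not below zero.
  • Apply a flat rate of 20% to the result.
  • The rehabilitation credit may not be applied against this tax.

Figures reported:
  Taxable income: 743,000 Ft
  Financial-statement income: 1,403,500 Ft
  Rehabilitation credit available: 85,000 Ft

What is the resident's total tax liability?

263,775 Ft

Mainline income levy:
  119,000 Ft × 16% = 19,040 Ft
  11,000 Ft × 23% = 2,530 Ft
  228,000 Ft × 34% = 77,520 Ft
  385,000 Ft × 40% = 154,000 Ft
  → 253,090 Ft
  Less rehabilitation credit 85,000 Ft → 168,090 Ft

Shadow minimum tax:
  Base (financial-statement income): 1,403,500 Ft
  Exemption: 96,000 Ft − 25% × (1,403,500 Ft − 1,358,000 Ft) = 96,000 Ft − 11,375 Ft = 84,625 Ft
  Base: 1,403,500 Ft − 84,625 Ft = 1,318,875 Ft
  1,318,875 Ft × 20% = 263,775 Ft

263,775 Ft > 168,090 Ft, so the shadow minimum tax is the binding amount.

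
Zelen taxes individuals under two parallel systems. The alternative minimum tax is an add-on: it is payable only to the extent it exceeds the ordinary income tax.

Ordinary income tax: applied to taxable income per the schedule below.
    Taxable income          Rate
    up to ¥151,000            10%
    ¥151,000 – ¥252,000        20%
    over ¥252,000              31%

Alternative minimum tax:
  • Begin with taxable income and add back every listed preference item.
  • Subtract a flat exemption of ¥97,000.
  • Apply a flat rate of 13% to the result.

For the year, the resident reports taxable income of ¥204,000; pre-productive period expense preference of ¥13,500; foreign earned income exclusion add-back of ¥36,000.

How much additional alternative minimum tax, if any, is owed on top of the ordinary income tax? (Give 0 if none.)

Ordinary income tax:
  ¥151,000 × 10% = ¥15,100
  ¥53,000 × 20% = ¥10,600
  → ¥25,700

Alternative minimum tax:
  Adjusted income: ¥204,000 + ¥13,500 + ¥36,000 = ¥253,500
  Less exemption ¥97,000 → base ¥156,500
  ¥156,500 × 13% = ¥20,345

¥20,345 ≤ ¥25,700, so no add-on is due.

¥0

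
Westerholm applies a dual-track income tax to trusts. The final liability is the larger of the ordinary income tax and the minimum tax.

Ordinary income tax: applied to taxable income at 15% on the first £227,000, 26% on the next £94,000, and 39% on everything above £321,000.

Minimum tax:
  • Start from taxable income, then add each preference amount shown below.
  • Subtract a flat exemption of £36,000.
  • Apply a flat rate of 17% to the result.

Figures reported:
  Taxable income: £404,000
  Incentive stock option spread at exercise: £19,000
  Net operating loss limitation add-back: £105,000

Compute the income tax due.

Minimum tax:
  Adjusted income: £404,000 + £19,000 + £105,000 = £528,000
  Less exemption £36,000 → base £492,000
  £492,000 × 17% = £83,640

Ordinary income tax:
  £227,000 × 15% = £34,050
  £94,000 × 26% = £24,440
  £83,000 × 39% = £32,370
  → £90,860

£90,860 > £83,640, so the ordinary income tax governs.

£90,860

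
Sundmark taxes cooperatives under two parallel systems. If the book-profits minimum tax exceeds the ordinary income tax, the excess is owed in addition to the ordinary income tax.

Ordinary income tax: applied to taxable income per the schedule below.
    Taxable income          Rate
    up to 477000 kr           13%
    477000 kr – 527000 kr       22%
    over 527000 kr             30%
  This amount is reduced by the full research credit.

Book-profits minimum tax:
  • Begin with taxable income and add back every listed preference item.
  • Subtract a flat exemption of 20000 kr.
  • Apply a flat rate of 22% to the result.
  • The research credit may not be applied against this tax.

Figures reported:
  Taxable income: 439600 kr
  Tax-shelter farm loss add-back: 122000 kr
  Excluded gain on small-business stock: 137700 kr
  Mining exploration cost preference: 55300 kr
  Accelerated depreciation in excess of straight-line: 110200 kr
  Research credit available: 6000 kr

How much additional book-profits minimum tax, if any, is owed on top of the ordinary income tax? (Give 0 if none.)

134708 kr

Book-profits minimum tax:
  Adjusted income: 439600 kr + 122000 kr + 137700 kr + 55300 kr + 110200 kr = 864800 kr
  Less exemption 20000 kr → base 844800 kr
  844800 kr × 22% = 185856 kr

Ordinary income tax:
  439600 kr × 13% = 57148 kr
  Less research credit 6000 kr → 51148 kr

Excess of book-profits minimum tax over ordinary income tax: 185856 kr − 51148 kr = 134708 kr.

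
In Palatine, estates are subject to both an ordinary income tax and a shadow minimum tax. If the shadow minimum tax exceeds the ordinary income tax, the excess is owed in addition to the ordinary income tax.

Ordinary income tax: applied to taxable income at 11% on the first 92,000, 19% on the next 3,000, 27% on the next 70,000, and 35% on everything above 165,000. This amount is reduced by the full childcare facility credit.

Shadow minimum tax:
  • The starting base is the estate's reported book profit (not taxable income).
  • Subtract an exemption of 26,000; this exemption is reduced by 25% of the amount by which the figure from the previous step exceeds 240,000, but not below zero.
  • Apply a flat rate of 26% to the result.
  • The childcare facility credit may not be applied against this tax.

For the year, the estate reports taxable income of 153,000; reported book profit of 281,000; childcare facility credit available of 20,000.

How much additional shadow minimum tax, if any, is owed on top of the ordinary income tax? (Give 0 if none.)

62,615

Ordinary income tax:
  92,000 × 11% = 10,120
  3,000 × 19% = 570
  58,000 × 27% = 15,660
  → 26,350
  Less childcare facility credit 20,000 → 6,350

Shadow minimum tax:
  Base (reported book profit): 281,000
  Exemption: 26,000 − 25% × (281,000 − 240,000) = 26,000 − 10,250 = 15,750
  Base: 281,000 − 15,750 = 265,250
  265,250 × 26% = 68,965

Excess of shadow minimum tax over ordinary income tax: 68,965 − 6,350 = 62,615.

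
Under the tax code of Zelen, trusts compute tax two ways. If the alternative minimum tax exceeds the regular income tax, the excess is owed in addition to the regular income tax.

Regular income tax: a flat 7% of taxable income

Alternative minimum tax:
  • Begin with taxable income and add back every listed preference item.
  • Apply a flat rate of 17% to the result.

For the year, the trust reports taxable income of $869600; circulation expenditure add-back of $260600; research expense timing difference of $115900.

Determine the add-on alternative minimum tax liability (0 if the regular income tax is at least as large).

$150965

Alternative minimum tax:
  Adjusted income: $869600 + $260600 + $115900 = $1246100
  $1246100 × 17% = $211837

Regular income tax:
  $869600 × 7% = $60872

Excess of alternative minimum tax over regular income tax: $211837 − $60872 = $150965.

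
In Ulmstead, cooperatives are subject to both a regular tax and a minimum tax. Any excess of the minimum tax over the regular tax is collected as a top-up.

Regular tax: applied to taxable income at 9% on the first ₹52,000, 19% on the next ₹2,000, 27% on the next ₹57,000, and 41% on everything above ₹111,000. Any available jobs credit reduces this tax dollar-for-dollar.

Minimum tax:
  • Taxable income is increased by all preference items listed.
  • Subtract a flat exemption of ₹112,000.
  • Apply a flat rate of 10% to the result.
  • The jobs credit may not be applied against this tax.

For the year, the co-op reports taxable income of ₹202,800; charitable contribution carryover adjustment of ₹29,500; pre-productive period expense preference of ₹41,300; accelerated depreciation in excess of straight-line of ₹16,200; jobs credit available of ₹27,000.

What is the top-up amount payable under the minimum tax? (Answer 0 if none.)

Regular tax:
  ₹52,000 × 9% = ₹4,680
  ₹2,000 × 19% = ₹380
  ₹57,000 × 27% = ₹15,390
  ₹91,800 × 41% = ₹37,638
  → ₹58,088
  Less jobs credit ₹27,000 → ₹31,088

Minimum tax:
  Adjusted income: ₹202,800 + ₹29,500 + ₹41,300 + ₹16,200 = ₹289,800
  Less exemption ₹112,000 → base ₹177,800
  ₹177,800 × 10% = ₹17,780

₹17,780 ≤ ₹31,088, so no add-on is due.

₹0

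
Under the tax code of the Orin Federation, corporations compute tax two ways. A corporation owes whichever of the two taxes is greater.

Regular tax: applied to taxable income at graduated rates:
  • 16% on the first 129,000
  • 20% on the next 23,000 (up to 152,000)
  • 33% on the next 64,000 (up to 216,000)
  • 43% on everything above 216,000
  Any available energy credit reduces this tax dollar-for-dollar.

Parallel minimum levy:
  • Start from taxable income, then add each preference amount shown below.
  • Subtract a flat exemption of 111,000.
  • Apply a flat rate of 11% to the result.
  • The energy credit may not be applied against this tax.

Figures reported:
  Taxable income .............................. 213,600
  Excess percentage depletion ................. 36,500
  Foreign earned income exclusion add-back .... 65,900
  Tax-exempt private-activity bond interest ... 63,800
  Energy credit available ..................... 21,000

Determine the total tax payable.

29,568

Regular tax:
  129,000 × 16% = 20,640
  23,000 × 20% = 4,600
  61,600 × 33% = 20,328
  → 45,568
  Less energy credit 21,000 → 24,568

Parallel minimum levy:
  Adjusted income: 213,600 + 36,500 + 65,900 + 63,800 = 379,800
  Less exemption 111,000 → base 268,800
  268,800 × 11% = 29,568

29,568 > 24,568, so the parallel minimum levy is the binding amount.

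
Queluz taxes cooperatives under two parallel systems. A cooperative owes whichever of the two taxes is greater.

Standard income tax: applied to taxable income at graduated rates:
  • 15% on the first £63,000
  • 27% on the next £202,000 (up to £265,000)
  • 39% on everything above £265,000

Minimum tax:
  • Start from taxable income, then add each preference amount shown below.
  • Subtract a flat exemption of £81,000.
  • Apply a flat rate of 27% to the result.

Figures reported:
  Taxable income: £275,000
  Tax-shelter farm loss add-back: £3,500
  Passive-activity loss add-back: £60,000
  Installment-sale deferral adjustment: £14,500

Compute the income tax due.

£73,440

Minimum tax:
  Adjusted income: £275,000 + £3,500 + £60,000 + £14,500 = £353,000
  Less exemption £81,000 → base £272,000
  £272,000 × 27% = £73,440

Standard income tax:
  £63,000 × 15% = £9,450
  £202,000 × 27% = £54,540
  £10,000 × 39% = £3,900
  → £67,890

£73,440 > £67,890, so the minimum tax is the binding amount.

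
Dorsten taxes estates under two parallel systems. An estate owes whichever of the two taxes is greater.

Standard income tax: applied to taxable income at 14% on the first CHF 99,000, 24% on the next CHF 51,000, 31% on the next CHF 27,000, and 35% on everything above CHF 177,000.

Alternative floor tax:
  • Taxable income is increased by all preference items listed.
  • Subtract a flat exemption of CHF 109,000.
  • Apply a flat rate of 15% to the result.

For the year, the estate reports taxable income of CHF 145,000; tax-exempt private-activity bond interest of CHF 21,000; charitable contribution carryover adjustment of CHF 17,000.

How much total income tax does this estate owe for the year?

Alternative floor tax:
  Adjusted income: CHF 145,000 + CHF 21,000 + CHF 17,000 = CHF 183,000
  Less exemption CHF 109,000 → base CHF 74,000
  CHF 74,000 × 15% = CHF 11,100

Standard income tax:
  CHF 99,000 × 14% = CHF 13,860
  CHF 46,000 × 24% = CHF 11,040
  → CHF 24,900

CHF 24,900 > CHF 11,100, so the standard income tax governs.

CHF 24,900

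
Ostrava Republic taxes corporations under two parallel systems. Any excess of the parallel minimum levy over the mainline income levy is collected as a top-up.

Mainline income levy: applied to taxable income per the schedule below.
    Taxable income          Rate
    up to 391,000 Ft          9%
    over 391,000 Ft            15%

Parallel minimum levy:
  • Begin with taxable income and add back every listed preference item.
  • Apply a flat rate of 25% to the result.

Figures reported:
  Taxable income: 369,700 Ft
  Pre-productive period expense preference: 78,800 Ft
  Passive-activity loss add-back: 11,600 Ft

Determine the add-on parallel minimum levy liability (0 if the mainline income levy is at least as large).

81,752 Ft

Parallel minimum levy:
  Adjusted income: 369,700 Ft + 78,800 Ft + 11,600 Ft = 460,100 Ft
  460,100 Ft × 25% = 115,025 Ft

Mainline income levy:
  369,700 Ft × 9% = 33,273 Ft

Excess of parallel minimum levy over mainline income levy: 115,025 Ft − 33,273 Ft = 81,752 Ft.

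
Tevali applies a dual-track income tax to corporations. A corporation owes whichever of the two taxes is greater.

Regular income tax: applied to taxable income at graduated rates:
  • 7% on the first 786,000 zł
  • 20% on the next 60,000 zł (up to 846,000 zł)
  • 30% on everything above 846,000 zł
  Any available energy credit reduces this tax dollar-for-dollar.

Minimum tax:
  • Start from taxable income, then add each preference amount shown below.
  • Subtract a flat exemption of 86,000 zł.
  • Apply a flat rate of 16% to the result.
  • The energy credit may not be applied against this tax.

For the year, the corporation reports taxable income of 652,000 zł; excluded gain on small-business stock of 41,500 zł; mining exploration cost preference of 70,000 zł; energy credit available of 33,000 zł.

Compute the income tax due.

Minimum tax:
  Adjusted income: 652,000 zł + 41,500 zł + 70,000 zł = 763,500 zł
  Less exemption 86,000 zł → base 677,500 zł
  677,500 zł × 16% = 108,400 zł

Regular income tax:
  652,000 zł × 7% = 45,640 zł
  Less energy credit 33,000 zł → 12,640 zł

108,400 zł > 12,640 zł, so the minimum tax is the binding amount.

108,400 zł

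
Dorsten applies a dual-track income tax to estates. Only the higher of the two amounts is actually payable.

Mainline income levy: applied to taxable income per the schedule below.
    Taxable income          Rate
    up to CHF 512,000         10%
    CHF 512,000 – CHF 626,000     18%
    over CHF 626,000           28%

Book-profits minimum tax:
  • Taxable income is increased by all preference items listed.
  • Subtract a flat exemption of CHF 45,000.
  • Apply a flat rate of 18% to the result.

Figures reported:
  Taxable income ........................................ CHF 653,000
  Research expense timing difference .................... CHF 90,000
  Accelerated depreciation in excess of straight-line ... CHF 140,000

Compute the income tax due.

CHF 150,840

Book-profits minimum tax:
  Adjusted income: CHF 653,000 + CHF 90,000 + CHF 140,000 = CHF 883,000
  Less exemption CHF 45,000 → base CHF 838,000
  CHF 838,000 × 18% = CHF 150,840

Mainline income levy:
  CHF 512,000 × 10% = CHF 51,200
  CHF 114,000 × 18% = CHF 20,520
  CHF 27,000 × 28% = CHF 7,560
  → CHF 79,280

CHF 150,840 > CHF 79,280, so the book-profits minimum tax is the binding amount.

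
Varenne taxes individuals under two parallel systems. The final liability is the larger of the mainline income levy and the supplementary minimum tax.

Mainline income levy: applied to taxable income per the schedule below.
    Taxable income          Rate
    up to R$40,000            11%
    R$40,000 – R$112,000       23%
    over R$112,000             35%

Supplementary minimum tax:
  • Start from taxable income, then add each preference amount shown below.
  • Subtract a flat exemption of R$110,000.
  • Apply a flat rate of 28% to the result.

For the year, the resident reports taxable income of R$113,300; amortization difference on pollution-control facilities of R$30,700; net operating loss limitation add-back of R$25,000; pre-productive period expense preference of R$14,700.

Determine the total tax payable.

Mainline income levy:
  R$40,000 × 11% = R$4,400
  R$72,000 × 23% = R$16,560
  R$1,300 × 35% = R$455
  → R$21,415

Supplementary minimum tax:
  Adjusted income: R$113,300 + R$30,700 + R$25,000 + R$14,700 = R$183,700
  Less exemption R$110,000 → base R$73,700
  R$73,700 × 28% = R$20,636

R$21,415 > R$20,636, so the mainline income levy governs.

R$21,415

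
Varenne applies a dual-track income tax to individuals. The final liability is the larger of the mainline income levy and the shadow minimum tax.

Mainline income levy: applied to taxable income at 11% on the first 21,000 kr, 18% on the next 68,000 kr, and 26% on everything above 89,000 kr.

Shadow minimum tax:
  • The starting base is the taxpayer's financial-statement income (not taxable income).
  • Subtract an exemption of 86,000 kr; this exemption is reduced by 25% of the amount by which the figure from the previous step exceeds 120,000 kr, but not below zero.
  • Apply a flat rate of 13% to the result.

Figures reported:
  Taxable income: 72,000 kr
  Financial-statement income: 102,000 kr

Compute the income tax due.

Mainline income levy:
  21,000 kr × 11% = 2,310 kr
  51,000 kr × 18% = 9,180 kr
  → 11,490 kr

Shadow minimum tax:
  Base (financial-statement income): 102,000 kr
  Exemption: 102,000 kr ≤ 120,000 kr, so full 86,000 kr applies
  Base: 102,000 kr − 86,000 kr = 16,000 kr
  16,000 kr × 13% = 2,080 kr

11,490 kr > 2,080 kr, so the mainline income levy governs.

11,490 kr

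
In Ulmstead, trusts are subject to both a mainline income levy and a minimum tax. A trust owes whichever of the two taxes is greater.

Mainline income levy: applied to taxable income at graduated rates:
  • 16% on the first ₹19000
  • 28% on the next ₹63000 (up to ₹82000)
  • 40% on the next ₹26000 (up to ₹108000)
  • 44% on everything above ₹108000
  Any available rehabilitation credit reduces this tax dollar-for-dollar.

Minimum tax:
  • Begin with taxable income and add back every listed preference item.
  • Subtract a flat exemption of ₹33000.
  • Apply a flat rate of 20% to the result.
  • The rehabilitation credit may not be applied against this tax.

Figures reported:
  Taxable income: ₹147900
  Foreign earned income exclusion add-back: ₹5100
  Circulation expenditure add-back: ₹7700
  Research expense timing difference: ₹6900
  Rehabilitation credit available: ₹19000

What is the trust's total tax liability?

Mainline income levy:
  ₹19000 × 16% = ₹3040
  ₹63000 × 28% = ₹17640
  ₹26000 × 40% = ₹10400
  ₹39900 × 44% = ₹17556
  → ₹48636
  Less rehabilitation credit ₹19000 → ₹29636

Minimum tax:
  Adjusted income: ₹147900 + ₹5100 + ₹7700 + ₹6900 = ₹167600
  Less exemption ₹33000 → base ₹134600
  ₹134600 × 20% = ₹26920

₹29636 > ₹26920, so the mainline income levy governs.

₹29636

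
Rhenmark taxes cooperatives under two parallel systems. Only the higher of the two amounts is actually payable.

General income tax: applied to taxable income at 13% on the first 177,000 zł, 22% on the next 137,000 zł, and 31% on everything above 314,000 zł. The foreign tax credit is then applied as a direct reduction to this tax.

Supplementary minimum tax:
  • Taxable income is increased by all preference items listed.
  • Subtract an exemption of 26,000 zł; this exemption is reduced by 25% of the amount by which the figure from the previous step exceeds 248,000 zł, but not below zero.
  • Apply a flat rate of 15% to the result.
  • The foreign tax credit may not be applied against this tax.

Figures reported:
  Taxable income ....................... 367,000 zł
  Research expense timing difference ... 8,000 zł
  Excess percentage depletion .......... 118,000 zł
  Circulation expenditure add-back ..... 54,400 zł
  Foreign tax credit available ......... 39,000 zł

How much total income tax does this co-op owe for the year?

General income tax:
  177,000 zł × 13% = 23,010 zł
  137,000 zł × 22% = 30,140 zł
  53,000 zł × 31% = 16,430 zł
  → 69,580 zł
  Less foreign tax credit 39,000 zł → 30,580 zł

Supplementary minimum tax:
  Adjusted income: 367,000 zł + 8,000 zł + 118,000 zł + 54,400 zł = 547,400 zł
  Exemption: 25% × (547,400 zł − 248,000 zł) = 74,850 zł ≥ 26,000 zł, so the exemption is fully phased out
  Base: 547,400 zł − 0 zł = 547,400 zł
  547,400 zł × 15% = 82,110 zł

82,110 zł > 30,580 zł, so the supplementary minimum tax is the binding amount.

82,110 zł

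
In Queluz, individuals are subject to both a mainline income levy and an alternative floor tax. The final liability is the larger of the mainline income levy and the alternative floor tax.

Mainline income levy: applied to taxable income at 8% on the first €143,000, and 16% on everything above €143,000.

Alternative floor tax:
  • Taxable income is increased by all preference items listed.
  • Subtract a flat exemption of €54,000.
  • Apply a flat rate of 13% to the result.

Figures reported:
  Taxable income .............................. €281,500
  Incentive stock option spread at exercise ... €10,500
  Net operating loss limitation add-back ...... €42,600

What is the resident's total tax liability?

€36,478

Mainline income levy:
  €143,000 × 8% = €11,440
  €138,500 × 16% = €22,160
  → €33,600

Alternative floor tax:
  Adjusted income: €281,500 + €10,500 + €42,600 = €334,600
  Less exemption €54,000 → base €280,600
  €280,600 × 13% = €36,478

€36,478 > €33,600, so the alternative floor tax is the binding amount.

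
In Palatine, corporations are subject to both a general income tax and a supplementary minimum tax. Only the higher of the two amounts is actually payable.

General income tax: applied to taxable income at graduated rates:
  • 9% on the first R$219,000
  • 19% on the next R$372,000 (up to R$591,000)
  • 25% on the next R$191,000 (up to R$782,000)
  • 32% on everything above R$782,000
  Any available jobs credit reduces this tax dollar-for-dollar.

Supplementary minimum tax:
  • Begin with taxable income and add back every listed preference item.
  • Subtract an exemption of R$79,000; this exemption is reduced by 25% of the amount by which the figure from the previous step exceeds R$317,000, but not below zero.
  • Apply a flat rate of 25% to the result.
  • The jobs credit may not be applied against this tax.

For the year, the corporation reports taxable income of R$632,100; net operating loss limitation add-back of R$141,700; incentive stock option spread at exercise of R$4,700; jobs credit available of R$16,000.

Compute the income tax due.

Supplementary minimum tax:
  Adjusted income: R$632,100 + R$141,700 + R$4,700 = R$778,500
  Exemption: 25% × (R$778,500 − R$317,000) = R$115,375 ≥ R$79,000, so the exemption is fully phased out
  Base: R$778,500 − R$0 = R$778,500
  R$778,500 × 25% = R$194,625

General income tax:
  R$219,000 × 9% = R$19,710
  R$372,000 × 19% = R$70,680
  R$41,100 × 25% = R$10,275
  → R$100,665
  Less jobs credit R$16,000 → R$84,665

R$194,625 > R$84,665, so the supplementary minimum tax is the binding amount.

R$194,625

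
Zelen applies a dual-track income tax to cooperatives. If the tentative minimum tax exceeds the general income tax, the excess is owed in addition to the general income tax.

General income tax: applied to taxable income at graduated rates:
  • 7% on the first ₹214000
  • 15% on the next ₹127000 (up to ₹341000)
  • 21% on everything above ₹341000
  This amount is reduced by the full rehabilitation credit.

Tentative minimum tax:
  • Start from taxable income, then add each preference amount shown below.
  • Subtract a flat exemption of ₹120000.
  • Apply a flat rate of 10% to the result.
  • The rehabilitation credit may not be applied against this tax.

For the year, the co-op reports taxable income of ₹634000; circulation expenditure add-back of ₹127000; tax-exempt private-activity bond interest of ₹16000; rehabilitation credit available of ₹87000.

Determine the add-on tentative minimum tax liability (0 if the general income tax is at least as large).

General income tax:
  ₹214000 × 7% = ₹14980
  ₹127000 × 15% = ₹19050
  ₹293000 × 21% = ₹61530
  → ₹95560
  Less rehabilitation credit ₹87000 → ₹8560

Tentative minimum tax:
  Adjusted income: ₹634000 + ₹127000 + ₹16000 = ₹777000
  Less exemption ₹120000 → base ₹657000
  ₹657000 × 10% = ₹65700

Excess of tentative minimum tax over general income tax: ₹65700 − ₹8560 = ₹57140.

₹57140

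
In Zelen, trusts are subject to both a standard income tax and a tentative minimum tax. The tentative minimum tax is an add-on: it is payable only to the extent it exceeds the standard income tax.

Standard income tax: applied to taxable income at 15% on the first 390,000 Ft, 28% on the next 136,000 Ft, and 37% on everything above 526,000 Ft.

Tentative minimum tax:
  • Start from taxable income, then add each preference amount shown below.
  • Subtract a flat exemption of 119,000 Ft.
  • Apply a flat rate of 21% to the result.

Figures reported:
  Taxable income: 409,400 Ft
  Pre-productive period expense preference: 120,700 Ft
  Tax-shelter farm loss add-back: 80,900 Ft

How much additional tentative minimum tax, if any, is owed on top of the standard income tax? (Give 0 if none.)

Standard income tax:
  390,000 Ft × 15% = 58,500 Ft
  19,400 Ft × 28% = 5,432 Ft
  → 63,932 Ft

Tentative minimum tax:
  Adjusted income: 409,400 Ft + 120,700 Ft + 80,900 Ft = 611,000 Ft
  Less exemption 119,000 Ft → base 492,000 Ft
  492,000 Ft × 21% = 103,320 Ft

Excess of tentative minimum tax over standard income tax: 103,320 Ft − 63,932 Ft = 39,388 Ft.

39,388 Ft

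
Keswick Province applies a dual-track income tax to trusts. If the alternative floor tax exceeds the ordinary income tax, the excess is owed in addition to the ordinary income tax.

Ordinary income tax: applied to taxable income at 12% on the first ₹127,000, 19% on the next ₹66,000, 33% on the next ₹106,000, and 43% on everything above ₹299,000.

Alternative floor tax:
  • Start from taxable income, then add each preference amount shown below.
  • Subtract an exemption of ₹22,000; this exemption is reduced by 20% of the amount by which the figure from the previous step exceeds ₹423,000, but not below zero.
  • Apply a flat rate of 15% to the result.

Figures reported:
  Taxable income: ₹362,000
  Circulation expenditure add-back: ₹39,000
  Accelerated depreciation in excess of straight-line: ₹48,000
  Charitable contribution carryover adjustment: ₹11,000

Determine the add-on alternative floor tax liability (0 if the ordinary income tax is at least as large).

Alternative floor tax:
  Adjusted income: ₹362,000 + ₹39,000 + ₹48,000 + ₹11,000 = ₹460,000
  Exemption: ₹22,000 − 20% × (₹460,000 − ₹423,000) = ₹22,000 − ₹7,400 = ₹14,600
  Base: ₹460,000 − ₹14,600 = ₹445,400
  ₹445,400 × 15% = ₹66,810

Ordinary income tax:
  ₹127,000 × 12% = ₹15,240
  ₹66,000 × 19% = ₹12,540
  ₹106,000 × 33% = ₹34,980
  ₹63,000 × 43% = ₹27,090
  → ₹89,850

₹66,810 ≤ ₹89,850, so no add-on is due.

₹0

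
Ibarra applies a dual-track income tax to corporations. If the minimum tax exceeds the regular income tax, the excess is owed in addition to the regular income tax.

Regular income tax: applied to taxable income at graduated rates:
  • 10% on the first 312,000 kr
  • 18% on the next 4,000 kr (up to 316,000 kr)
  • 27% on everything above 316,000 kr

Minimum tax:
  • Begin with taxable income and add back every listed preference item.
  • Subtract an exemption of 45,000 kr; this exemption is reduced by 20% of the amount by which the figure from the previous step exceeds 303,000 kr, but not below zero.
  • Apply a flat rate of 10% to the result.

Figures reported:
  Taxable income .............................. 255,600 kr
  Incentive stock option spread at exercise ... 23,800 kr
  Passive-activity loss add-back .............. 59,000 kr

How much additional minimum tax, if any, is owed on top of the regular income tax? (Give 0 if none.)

4,488 kr

Regular income tax:
  255,600 kr × 10% = 25,560 kr

Minimum tax:
  Adjusted income: 255,600 kr + 23,800 kr + 59,000 kr = 338,400 kr
  Exemption: 45,000 kr − 20% × (338,400 kr − 303,000 kr) = 45,000 kr − 7,080 kr = 37,920 kr
  Base: 338,400 kr − 37,920 kr = 300,480 kr
  300,480 kr × 10% = 30,048 kr

Excess of minimum tax over regular income tax: 30,048 kr − 25,560 kr = 4,488 kr.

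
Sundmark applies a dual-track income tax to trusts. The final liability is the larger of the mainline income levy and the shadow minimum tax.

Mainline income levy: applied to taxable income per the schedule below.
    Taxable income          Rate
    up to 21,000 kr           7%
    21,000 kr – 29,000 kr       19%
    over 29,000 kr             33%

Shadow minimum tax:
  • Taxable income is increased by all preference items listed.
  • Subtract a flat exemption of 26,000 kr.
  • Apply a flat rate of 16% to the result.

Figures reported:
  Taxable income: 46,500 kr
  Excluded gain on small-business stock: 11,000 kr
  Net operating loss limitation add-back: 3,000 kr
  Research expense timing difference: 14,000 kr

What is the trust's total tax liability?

8,765 kr

Shadow minimum tax:
  Adjusted income: 46,500 kr + 11,000 kr + 3,000 kr + 14,000 kr = 74,500 kr
  Less exemption 26,000 kr → base 48,500 kr
  48,500 kr × 16% = 7,760 kr

Mainline income levy:
  21,000 kr × 7% = 1,470 kr
  8,000 kr × 19% = 1,520 kr
  17,500 kr × 33% = 5,775 kr
  → 8,765 kr

8,765 kr > 7,760 kr, so the mainline income levy governs.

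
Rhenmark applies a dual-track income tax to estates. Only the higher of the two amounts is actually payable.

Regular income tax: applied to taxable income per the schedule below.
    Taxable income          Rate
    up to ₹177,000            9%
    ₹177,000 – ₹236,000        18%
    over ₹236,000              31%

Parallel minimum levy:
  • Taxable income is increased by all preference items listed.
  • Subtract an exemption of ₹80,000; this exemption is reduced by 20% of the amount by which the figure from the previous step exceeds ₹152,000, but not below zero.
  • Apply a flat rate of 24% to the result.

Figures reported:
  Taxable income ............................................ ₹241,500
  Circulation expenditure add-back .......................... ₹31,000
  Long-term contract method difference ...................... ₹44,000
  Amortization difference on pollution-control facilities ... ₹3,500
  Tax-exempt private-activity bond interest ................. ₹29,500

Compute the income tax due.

Regular income tax:
  ₹177,000 × 9% = ₹15,930
  ₹59,000 × 18% = ₹10,620
  ₹5,500 × 31% = ₹1,705
  → ₹28,255

Parallel minimum levy:
  Adjusted income: ₹241,500 + ₹31,000 + ₹44,000 + ₹3,500 + ₹29,500 = ₹349,500
  Exemption: ₹80,000 − 20% × (₹349,500 − ₹152,000) = ₹80,000 − ₹39,500 = ₹40,500
  Base: ₹349,500 − ₹40,500 = ₹309,000
  ₹309,000 × 24% = ₹74,160

₹74,160 > ₹28,255, so the parallel minimum levy is the binding amount.

₹74,160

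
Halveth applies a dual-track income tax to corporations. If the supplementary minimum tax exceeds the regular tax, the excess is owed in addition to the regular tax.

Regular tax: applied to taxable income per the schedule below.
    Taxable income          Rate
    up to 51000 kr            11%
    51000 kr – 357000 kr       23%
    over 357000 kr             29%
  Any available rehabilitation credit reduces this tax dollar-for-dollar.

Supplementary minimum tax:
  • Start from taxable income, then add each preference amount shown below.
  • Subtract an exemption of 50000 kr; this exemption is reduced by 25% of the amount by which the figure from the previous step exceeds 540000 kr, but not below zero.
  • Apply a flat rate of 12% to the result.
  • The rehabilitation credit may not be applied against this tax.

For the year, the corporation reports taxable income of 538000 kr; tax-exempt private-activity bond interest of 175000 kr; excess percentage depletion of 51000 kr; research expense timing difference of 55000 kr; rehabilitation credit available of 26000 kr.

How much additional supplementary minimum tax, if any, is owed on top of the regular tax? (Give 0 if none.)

0 kr

Regular tax:
  51000 kr × 11% = 5610 kr
  306000 kr × 23% = 70380 kr
  181000 kr × 29% = 52490 kr
  → 128480 kr
  Less rehabilitation credit 26000 kr → 102480 kr

Supplementary minimum tax:
  Adjusted income: 538000 kr + 175000 kr + 51000 kr + 55000 kr = 819000 kr
  Exemption: 25% × (819000 kr − 540000 kr) = 69750 kr ≥ 50000 kr, so the exemption is fully phased out
  Base: 819000 kr − 0 kr = 819000 kr
  819000 kr × 12% = 98280 kr

98280 kr ≤ 102480 kr, so no add-on is due.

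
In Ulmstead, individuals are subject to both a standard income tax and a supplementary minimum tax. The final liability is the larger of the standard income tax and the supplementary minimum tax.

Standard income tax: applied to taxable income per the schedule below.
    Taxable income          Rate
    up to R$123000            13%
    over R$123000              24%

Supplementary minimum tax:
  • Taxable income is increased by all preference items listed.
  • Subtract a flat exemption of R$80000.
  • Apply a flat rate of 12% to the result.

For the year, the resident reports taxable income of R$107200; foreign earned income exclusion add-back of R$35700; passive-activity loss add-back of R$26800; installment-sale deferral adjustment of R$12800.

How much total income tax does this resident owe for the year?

R$13936

Standard income tax:
  R$107200 × 13% = R$13936

Supplementary minimum tax:
  Adjusted income: R$107200 + R$35700 + R$26800 + R$12800 = R$182500
  Less exemption R$80000 → base R$102500
  R$102500 × 12% = R$12300

R$13936 > R$12300, so the standard income tax governs.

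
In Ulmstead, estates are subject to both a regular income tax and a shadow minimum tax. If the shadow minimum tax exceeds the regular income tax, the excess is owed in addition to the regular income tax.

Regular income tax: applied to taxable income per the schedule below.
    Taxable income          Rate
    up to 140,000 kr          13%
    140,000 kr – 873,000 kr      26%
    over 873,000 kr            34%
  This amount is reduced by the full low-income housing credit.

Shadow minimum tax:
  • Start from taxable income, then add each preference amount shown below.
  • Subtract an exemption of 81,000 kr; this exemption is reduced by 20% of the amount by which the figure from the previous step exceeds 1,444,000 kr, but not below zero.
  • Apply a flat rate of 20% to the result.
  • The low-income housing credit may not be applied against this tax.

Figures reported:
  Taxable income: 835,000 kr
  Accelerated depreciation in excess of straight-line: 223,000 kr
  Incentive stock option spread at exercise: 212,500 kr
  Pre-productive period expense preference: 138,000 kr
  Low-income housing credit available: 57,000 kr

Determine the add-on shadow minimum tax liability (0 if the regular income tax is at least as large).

123,600 kr

Shadow minimum tax:
  Adjusted income: 835,000 kr + 223,000 kr + 212,500 kr + 138,000 kr = 1,408,500 kr
  Exemption: 1,408,500 kr ≤ 1,444,000 kr, so full 81,000 kr applies
  Base: 1,408,500 kr − 81,000 kr = 1,327,500 kr
  1,327,500 kr × 20% = 265,500 kr

Regular income tax:
  140,000 kr × 13% = 18,200 kr
  695,000 kr × 26% = 180,700 kr
  → 198,900 kr
  Less low-income housing credit 57,000 kr → 141,900 kr

Excess of shadow minimum tax over regular income tax: 265,500 kr − 141,900 kr = 123,600 kr.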